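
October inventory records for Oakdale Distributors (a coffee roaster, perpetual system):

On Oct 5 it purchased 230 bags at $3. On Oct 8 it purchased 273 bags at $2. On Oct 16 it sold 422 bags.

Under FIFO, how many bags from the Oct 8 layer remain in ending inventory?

81

Oct 16, 422 sold [FIFO — oldest first]: 230 @ $3 + 192 @ $2 = $1,074
Ending inventory: 81 @ $2 = $162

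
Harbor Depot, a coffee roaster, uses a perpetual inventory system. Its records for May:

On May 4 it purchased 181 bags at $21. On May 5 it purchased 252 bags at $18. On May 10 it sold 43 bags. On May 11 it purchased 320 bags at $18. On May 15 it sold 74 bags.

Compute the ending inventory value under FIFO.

May 10, 43 sold [FIFO — oldest first]: 43 @ $21 = $903
May 15, 74 sold [FIFO — oldest first]: 74 @ $21 = $1,554
Total COGS = $903 + $1,554 = $2,457
Ending inventory: 64 @ $21 + 252 @ $18 + 320 @ $18 = $11,640

Ending inventory = $11,640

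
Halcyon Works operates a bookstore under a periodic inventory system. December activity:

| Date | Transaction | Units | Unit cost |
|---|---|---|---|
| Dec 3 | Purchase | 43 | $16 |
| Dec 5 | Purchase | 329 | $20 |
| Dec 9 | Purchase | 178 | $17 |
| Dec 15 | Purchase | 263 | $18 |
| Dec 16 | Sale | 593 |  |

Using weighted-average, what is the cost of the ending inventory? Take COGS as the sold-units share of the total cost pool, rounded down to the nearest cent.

Ending inventory = $4,066.62

Dec 16, sell 593: 593/813 × $15,028.00 → $10,961.38
Ending inventory (cost pool remaining) = $4,066.62
Check: goods available $15,028.00 = COGS $10,961.38 + ending $4,066.62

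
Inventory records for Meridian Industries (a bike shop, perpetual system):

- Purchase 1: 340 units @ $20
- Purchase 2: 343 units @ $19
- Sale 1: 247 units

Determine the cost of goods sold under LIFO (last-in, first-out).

COGS = $4,693

Sale 1 (247) [LIFO — newest first]: 247 @ $19 = $4,693
Ending inventory: 340 @ $20 + 96 @ $19 = $8,624
Check: goods available $13,317 = COGS $4,693 + ending $8,624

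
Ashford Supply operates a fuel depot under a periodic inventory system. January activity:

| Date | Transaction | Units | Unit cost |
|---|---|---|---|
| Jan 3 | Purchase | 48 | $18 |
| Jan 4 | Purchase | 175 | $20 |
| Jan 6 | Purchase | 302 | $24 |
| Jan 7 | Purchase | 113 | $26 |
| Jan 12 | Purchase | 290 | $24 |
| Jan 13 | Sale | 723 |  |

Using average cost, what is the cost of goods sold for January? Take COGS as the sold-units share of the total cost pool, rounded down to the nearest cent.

Jan 13, sell 723: 723/928 × $21,510.00 → $16,758.32
Ending inventory (cost pool remaining) = $4,751.68

COGS = $16,758.32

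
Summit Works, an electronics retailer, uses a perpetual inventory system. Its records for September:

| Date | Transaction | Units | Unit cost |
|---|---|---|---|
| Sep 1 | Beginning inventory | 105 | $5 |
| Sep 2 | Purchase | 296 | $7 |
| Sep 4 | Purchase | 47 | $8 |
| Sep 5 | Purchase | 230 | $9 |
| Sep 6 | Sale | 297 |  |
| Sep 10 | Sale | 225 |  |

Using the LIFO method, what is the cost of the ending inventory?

Sep 6, 297 sold [LIFO — newest first]: 230 @ $9 + 47 @ $8 + 20 @ $7 = $2,586
Sep 10, 225 sold [LIFO — newest first]: 225 @ $7 = $1,575
Total COGS = $2,586 + $1,575 = $4,161
Ending inventory: 105 @ $5 + 51 @ $7 = $882

Ending inventory = $882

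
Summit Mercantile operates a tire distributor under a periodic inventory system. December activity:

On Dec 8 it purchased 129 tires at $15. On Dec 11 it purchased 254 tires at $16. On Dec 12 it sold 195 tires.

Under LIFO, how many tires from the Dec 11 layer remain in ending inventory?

Dec 12, 195 sold [LIFO — newest first]: 195 @ $16 = $3,120
Ending inventory: 129 @ $15 + 59 @ $16 = $2,879

59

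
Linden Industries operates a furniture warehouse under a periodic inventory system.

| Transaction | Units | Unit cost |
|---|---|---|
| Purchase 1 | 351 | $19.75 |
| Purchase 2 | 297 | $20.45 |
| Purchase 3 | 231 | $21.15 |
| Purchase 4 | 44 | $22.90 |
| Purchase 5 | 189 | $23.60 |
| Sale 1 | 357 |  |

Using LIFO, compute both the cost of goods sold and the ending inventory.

Sale 1 (357) [LIFO — newest first]: 189 @ $23.60 + 44 @ $22.90 + 124 @ $21.15 = $8,090.60
Ending inventory: 351 @ $19.75 + 297 @ $20.45 + 107 @ $21.15 = $15,268.95
Check: goods available $23,359.55 = COGS $8,090.60 + ending $15,268.95

COGS = $8,090.60; ending inventory = $15,268.95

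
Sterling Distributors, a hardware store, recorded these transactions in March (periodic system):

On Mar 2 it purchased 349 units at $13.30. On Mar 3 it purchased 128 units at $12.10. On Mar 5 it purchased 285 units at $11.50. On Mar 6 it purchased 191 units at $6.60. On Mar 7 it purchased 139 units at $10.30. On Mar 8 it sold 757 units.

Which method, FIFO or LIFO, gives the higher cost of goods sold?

FIFO

FIFO COGS: 349 @ $13.30 + 128 @ $12.10 + 280 @ $11.50 = $9,410.50
LIFO COGS: 139 @ $10.30 + 191 @ $6.60 + 285 @ $11.50 + 128 @ $12.10 + 14 @ $13.30 = $7,704.80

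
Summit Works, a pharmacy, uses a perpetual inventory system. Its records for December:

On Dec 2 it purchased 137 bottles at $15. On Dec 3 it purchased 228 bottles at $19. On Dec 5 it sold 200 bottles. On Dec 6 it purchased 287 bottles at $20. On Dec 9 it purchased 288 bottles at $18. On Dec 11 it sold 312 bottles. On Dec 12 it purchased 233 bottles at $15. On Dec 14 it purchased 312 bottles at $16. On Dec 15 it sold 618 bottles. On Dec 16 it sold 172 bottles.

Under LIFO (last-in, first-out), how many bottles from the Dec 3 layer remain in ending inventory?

Dec 5, 200 sold [LIFO — newest first]: 200 @ $19 = $3,800
Dec 11, 312 sold [LIFO — newest first]: 288 @ $18 + 24 @ $20 = $5,664
Dec 15, 618 sold [LIFO — newest first]: 312 @ $16 + 233 @ $15 + 73 @ $20 = $9,947
Dec 16, 172 sold [LIFO — newest first]: 172 @ $20 = $3,440
Total COGS = $3,800 + $5,664 + $9,947 + $3,440 = $22,851
Ending inventory: 137 @ $15 + 28 @ $19 + 18 @ $20 = $2,947

28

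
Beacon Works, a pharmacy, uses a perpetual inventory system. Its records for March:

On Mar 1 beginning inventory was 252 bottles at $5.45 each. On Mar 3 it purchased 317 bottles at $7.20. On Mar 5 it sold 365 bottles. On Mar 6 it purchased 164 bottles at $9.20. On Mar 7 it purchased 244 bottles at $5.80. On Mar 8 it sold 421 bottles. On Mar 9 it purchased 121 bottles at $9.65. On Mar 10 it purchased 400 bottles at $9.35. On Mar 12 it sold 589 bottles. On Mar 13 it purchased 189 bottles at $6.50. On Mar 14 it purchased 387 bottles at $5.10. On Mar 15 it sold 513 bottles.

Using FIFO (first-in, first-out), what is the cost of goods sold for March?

COGS = $13,741.05

Mar 5, 365 sold [FIFO — oldest first]: 252 @ $5.45 + 113 @ $7.20 = $2,187.00
Mar 8, 421 sold [FIFO — oldest first]: 204 @ $7.20 + 164 @ $9.20 + 53 @ $5.80 = $3,285.00
Mar 12, 589 sold [FIFO — oldest first]: 191 @ $5.80 + 121 @ $9.65 + 277 @ $9.35 = $4,865.40
Mar 15, 513 sold [FIFO — oldest first]: 123 @ $9.35 + 189 @ $6.50 + 201 @ $5.10 = $3,403.65
Total COGS = $2,187.00 + $3,285.00 + $4,865.40 + $3,403.65 = $13,741.05
Ending inventory: 186 @ $5.10 = $948.60
Check: goods available $14,689.65 = COGS $13,741.05 + ending $948.60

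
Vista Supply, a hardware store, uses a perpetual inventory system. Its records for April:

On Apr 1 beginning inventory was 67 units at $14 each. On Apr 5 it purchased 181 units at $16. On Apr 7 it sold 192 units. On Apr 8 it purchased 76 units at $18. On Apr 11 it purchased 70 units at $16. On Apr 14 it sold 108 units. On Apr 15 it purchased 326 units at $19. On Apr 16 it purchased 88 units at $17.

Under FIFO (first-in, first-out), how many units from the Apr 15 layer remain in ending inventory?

326

Apr 7, 192 sold [FIFO — oldest first]: 67 @ $14 + 125 @ $16 = $2,938
Apr 14, 108 sold [FIFO — oldest first]: 56 @ $16 + 52 @ $18 = $1,832
Total COGS = $2,938 + $1,832 = $4,770
Ending inventory: 24 @ $18 + 70 @ $16 + 326 @ $19 + 88 @ $17 = $9,242
Check: goods available $14,012 = COGS $4,770 + ending $9,242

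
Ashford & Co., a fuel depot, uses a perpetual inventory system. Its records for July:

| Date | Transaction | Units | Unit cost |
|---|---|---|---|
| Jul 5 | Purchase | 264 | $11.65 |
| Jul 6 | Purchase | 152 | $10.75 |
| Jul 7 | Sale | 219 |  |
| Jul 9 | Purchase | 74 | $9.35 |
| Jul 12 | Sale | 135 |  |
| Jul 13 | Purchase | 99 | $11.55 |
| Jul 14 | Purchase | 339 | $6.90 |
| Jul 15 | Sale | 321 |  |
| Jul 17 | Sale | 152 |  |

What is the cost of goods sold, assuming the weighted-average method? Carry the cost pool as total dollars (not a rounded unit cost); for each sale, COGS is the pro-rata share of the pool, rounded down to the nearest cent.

COGS = $8,013.22

After Jul 5: 264 on hand, pool $3,075.60 (≈ $11.6500 each)
After Jul 6: 416 on hand, pool $4,709.60 (≈ $11.3212 each)
Jul 7, sell 219: 219/416 × $4,709.60 → $2,479.33
After Jul 9: 271 on hand, pool $2,922.17 (≈ $10.7829 each)
Jul 12, sell 135: 135/271 × $2,922.17 → $1,455.69
After Jul 13: 235 on hand, pool $2,609.93 (≈ $11.1061 each)
After Jul 14: 574 on hand, pool $4,949.03 (≈ $8.6220 each)
Jul 15, sell 321: 321/574 × $4,949.03 → $2,767.66
Jul 17, sell 152: 152/253 × $2,181.37 → $1,310.54
Total COGS = $2,479.33 + $1,455.69 + $2,767.66 + $1,310.54 = $8,013.22
Ending inventory (cost pool remaining) = $870.83
Check: goods available $8,884.05 = COGS $8,013.22 + ending $870.83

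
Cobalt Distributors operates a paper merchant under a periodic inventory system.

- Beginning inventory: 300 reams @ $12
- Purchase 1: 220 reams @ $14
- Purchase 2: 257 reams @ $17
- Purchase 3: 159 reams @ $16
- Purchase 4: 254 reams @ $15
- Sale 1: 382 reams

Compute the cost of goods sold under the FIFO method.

COGS = $4,748

Sale 1 (382) [FIFO — oldest first]: 300 @ $12 + 82 @ $14 = $4,748
Ending inventory: 138 @ $14 + 257 @ $17 + 159 @ $16 + 254 @ $15 = $12,655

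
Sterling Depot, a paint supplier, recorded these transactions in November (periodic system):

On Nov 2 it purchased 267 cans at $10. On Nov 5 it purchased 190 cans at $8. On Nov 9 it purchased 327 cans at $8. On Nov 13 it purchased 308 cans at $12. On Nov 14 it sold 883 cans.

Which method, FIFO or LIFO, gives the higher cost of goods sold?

FIFO COGS: 267 @ $10 + 190 @ $8 + 327 @ $8 + 99 @ $12 = $7,994
LIFO COGS: 308 @ $12 + 327 @ $8 + 190 @ $8 + 58 @ $10 = $8,412

LIFO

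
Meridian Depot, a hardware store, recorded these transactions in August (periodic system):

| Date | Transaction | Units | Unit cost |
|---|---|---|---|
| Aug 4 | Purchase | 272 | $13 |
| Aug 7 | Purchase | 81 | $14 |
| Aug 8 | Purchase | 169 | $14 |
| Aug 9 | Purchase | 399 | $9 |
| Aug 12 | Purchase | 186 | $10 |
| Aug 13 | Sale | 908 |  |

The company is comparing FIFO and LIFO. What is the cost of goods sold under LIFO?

COGS = $9,900

FIFO COGS: 272 @ $13 + 81 @ $14 + 169 @ $14 + 386 @ $9 = $10,510
LIFO COGS: 186 @ $10 + 399 @ $9 + 169 @ $14 + 81 @ $14 + 73 @ $13 = $9,900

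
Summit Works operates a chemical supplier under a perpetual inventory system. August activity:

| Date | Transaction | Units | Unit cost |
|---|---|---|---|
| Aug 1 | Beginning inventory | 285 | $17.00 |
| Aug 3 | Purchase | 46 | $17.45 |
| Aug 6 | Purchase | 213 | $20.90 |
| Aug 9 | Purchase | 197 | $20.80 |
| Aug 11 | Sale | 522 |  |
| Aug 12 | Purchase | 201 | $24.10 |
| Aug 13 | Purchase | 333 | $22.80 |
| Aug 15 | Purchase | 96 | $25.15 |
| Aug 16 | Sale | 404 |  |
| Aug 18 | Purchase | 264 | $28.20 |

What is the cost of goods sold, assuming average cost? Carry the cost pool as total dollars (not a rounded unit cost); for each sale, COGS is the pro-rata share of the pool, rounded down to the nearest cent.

After Aug 1: 285 on hand, pool $4,845.00 (≈ $17.0000 each)
After Aug 3: 331 on hand, pool $5,647.70 (≈ $17.0625 each)
After Aug 6: 544 on hand, pool $10,099.40 (≈ $18.5651 each)
After Aug 9: 741 on hand, pool $14,197.00 (≈ $19.1592 each)
Aug 11, sell 522: 522/741 × $14,197.00 → $10,001.12
After Aug 12: 420 on hand, pool $9,039.98 (≈ $21.5238 each)
After Aug 13: 753 on hand, pool $16,632.38 (≈ $22.0882 each)
After Aug 15: 849 on hand, pool $19,046.78 (≈ $22.4344 each)
Aug 16, sell 404: 404/849 × $19,046.78 → $9,063.48
After Aug 18: 709 on hand, pool $17,428.10 (≈ $24.5812 each)
Total COGS = $10,001.12 + $9,063.48 = $19,064.60
Ending inventory (cost pool remaining) = $17,428.10
Check: goods available $36,492.70 = COGS $19,064.60 + ending $17,428.10

COGS = $19,064.60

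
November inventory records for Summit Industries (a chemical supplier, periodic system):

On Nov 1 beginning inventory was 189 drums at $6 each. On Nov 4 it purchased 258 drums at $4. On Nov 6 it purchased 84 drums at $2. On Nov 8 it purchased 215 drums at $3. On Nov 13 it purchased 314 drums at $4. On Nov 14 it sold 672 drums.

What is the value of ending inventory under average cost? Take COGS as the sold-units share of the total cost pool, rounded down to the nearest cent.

Ending inventory = $1,550.17

Nov 14, sell 672: 672/1060 × $4,235.00 → $2,684.83
Ending inventory (cost pool remaining) = $1,550.17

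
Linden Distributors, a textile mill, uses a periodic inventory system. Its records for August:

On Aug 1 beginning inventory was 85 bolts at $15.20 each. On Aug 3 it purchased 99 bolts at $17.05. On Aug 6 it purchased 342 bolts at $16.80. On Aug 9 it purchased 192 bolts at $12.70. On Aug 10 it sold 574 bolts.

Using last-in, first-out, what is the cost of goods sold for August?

Aug 10, 574 sold [LIFO — newest first]: 192 @ $12.70 + 342 @ $16.80 + 40 @ $17.05 = $8,866.00
Ending inventory: 85 @ $15.20 + 59 @ $17.05 = $2,297.95
Check: goods available $11,163.95 = COGS $8,866.00 + ending $2,297.95

COGS = $8,866.00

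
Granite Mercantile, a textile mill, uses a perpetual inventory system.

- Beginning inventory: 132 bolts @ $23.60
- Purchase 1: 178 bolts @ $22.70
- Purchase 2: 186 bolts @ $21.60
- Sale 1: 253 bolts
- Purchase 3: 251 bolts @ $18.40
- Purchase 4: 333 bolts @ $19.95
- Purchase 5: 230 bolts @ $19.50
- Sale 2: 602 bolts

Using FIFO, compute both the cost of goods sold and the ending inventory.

COGS = $17,946.40; ending inventory = $8,973.75

Sale 1 (253) [FIFO — oldest first]: 132 @ $23.60 + 121 @ $22.70 = $5,861.90
Sale 2 (602) [FIFO — oldest first]: 57 @ $22.70 + 186 @ $21.60 + 251 @ $18.40 + 108 @ $19.95 = $12,084.50
Total COGS = $5,861.90 + $12,084.50 = $17,946.40
Ending inventory: 225 @ $19.95 + 230 @ $19.50 = $8,973.75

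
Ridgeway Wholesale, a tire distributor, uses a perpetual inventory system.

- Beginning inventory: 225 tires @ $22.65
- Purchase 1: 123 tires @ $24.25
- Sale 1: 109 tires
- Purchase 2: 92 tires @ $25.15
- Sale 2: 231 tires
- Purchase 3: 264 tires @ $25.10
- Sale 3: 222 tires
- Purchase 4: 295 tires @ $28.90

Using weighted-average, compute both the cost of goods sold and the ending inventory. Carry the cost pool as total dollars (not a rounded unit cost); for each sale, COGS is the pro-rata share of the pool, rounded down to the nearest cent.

After Beginning: 225 on hand, pool $5,096.25 (≈ $22.6500 each)
After Purchase 1: 348 on hand, pool $8,079.00 (≈ $23.2155 each)
Sale 1, sell 109: 109/348 × $8,079.00 → $2,530.49
After Purchase 2: 331 on hand, pool $7,862.31 (≈ $23.7532 each)
Sale 2, sell 231: 231/331 × $7,862.31 → $5,486.98
After Purchase 3: 364 on hand, pool $9,001.73 (≈ $24.7300 each)
Sale 3, sell 222: 222/364 × $9,001.73 → $5,490.06
After Purchase 4: 437 on hand, pool $12,037.17 (≈ $27.5450 each)
Total COGS = $2,530.49 + $5,486.98 + $5,490.06 = $13,507.53
Ending inventory (cost pool remaining) = $12,037.17

COGS = $13,507.53; ending inventory = $12,037.17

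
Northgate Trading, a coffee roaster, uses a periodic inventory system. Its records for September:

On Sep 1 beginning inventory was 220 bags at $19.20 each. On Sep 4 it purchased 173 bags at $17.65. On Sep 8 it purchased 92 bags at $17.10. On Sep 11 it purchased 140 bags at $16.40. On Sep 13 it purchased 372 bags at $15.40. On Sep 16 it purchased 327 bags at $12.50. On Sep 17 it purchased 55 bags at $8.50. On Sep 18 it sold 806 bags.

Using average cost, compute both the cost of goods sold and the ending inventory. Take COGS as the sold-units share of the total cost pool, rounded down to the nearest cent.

Sep 18, sell 806: 806/1379 × $21,430.45 → $12,525.70
Ending inventory (cost pool remaining) = $8,904.75
Check: goods available $21,430.45 = COGS $12,525.70 + ending $8,904.75

COGS = $12,525.70; ending inventory = $8,904.75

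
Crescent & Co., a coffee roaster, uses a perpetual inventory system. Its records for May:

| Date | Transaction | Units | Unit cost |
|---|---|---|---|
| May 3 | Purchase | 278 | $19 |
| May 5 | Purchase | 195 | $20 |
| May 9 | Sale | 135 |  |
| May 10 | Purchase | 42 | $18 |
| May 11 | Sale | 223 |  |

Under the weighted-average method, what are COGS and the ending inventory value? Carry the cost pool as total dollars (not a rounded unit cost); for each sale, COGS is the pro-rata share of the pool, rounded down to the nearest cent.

After May 3: 278 on hand, pool $5,282.00 (≈ $19.0000 each)
After May 5: 473 on hand, pool $9,182.00 (≈ $19.4123 each)
May 9, sell 135: 135/473 × $9,182.00 → $2,620.65
After May 10: 380 on hand, pool $7,317.35 (≈ $19.2562 each)
May 11, sell 223: 223/380 × $7,317.35 → $4,294.12
Total COGS = $2,620.65 + $4,294.12 = $6,914.77
Ending inventory (cost pool remaining) = $3,023.23
Check: goods available $9,938.00 = COGS $6,914.77 + ending $3,023.23

COGS = $6,914.77; ending inventory = $3,023.23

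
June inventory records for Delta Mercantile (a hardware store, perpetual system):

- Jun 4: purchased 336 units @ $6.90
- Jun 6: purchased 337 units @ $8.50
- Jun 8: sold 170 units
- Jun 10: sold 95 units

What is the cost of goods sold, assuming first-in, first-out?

COGS = $1,828.50

Jun 8, 170 sold [FIFO — oldest first]: 170 @ $6.90 = $1,173.00
Jun 10, 95 sold [FIFO — oldest first]: 95 @ $6.90 = $655.50
Total COGS = $1,173.00 + $655.50 = $1,828.50
Ending inventory: 71 @ $6.90 + 337 @ $8.50 = $3,354.40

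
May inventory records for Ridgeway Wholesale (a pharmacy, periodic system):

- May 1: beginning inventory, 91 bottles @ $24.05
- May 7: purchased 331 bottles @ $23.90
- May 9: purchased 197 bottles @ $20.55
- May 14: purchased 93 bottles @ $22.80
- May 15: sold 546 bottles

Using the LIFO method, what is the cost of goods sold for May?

COGS = $12,287.15

May 15, 546 sold [LIFO — newest first]: 93 @ $22.80 + 197 @ $20.55 + 256 @ $23.90 = $12,287.15
Ending inventory: 91 @ $24.05 + 75 @ $23.90 = $3,981.05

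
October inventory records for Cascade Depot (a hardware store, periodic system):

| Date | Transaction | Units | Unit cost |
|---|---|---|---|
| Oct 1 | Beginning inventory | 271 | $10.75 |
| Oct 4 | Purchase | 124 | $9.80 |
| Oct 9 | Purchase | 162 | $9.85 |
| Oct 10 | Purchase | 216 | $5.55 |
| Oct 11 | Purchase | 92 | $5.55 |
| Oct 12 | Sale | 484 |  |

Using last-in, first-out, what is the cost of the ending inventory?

Oct 12, 484 sold [LIFO — newest first]: 92 @ $5.55 + 216 @ $5.55 + 162 @ $9.85 + 14 @ $9.80 = $3,442.30
Ending inventory: 271 @ $10.75 + 110 @ $9.80 = $3,991.25
Check: goods available $7,433.55 = COGS $3,442.30 + ending $3,991.25

Ending inventory = $3,991.25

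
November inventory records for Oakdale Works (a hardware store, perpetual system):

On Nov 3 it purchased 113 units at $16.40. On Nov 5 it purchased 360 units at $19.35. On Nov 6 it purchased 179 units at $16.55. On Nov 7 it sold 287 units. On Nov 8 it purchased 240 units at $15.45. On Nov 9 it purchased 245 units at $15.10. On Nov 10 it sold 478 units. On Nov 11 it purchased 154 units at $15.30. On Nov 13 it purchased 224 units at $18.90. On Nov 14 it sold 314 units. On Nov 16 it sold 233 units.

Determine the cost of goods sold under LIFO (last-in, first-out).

Nov 7, 287 sold [LIFO — newest first]: 179 @ $16.55 + 108 @ $19.35 = $5,052.25
Nov 10, 478 sold [LIFO — newest first]: 245 @ $15.10 + 233 @ $15.45 = $7,299.35
Nov 14, 314 sold [LIFO — newest first]: 224 @ $18.90 + 90 @ $15.30 = $5,610.60
Nov 16, 233 sold [LIFO — newest first]: 64 @ $15.30 + 7 @ $15.45 + 162 @ $19.35 = $4,222.05
Total COGS = $5,052.25 + $7,299.35 + $5,610.60 + $4,222.05 = $22,184.25
Ending inventory: 113 @ $16.40 + 90 @ $19.35 = $3,594.70

COGS = $22,184.25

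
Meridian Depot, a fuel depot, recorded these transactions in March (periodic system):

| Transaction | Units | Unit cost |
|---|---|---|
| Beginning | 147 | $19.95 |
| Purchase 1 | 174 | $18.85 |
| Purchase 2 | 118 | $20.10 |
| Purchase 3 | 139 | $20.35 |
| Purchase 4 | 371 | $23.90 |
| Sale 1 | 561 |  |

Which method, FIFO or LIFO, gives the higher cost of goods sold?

FIFO COGS: 147 @ $19.95 + 174 @ $18.85 + 118 @ $20.10 + 122 @ $20.35 = $11,067.05
LIFO COGS: 371 @ $23.90 + 139 @ $20.35 + 51 @ $20.10 = $12,720.65

LIFO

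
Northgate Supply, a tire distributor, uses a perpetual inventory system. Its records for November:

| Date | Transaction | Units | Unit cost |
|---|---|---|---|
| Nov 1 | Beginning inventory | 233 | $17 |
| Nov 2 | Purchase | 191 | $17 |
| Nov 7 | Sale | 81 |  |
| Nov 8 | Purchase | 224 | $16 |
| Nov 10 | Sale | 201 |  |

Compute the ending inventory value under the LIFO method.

Ending inventory = $6,199

Nov 7, 81 sold [LIFO — newest first]: 81 @ $17 = $1,377
Nov 10, 201 sold [LIFO — newest first]: 201 @ $16 = $3,216
Total COGS = $1,377 + $3,216 = $4,593
Ending inventory: 233 @ $17 + 110 @ $17 + 23 @ $16 = $6,199
Check: goods available $10,792 = COGS $4,593 + ending $6,199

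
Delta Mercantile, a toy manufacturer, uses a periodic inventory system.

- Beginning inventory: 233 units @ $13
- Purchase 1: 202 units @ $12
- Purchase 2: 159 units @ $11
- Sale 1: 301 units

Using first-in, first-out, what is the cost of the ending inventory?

Sale 1 (301) [FIFO — oldest first]: 233 @ $13 + 68 @ $12 = $3,845
Ending inventory: 134 @ $12 + 159 @ $11 = $3,357

Ending inventory = $3,357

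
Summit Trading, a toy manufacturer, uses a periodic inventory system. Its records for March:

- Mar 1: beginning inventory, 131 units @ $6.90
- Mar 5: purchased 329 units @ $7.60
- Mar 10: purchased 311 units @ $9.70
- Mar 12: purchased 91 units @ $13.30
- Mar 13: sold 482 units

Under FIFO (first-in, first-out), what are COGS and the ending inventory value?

Mar 13, 482 sold [FIFO — oldest first]: 131 @ $6.90 + 329 @ $7.60 + 22 @ $9.70 = $3,617.70
Ending inventory: 289 @ $9.70 + 91 @ $13.30 = $4,013.60

COGS = $3,617.70; ending inventory = $4,013.60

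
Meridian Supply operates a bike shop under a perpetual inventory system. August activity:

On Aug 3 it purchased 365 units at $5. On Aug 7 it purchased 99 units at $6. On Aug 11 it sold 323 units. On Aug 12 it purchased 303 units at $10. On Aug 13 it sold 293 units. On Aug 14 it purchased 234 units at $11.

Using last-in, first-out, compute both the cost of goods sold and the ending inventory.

Aug 11, 323 sold [LIFO — newest first]: 99 @ $6 + 224 @ $5 = $1,714
Aug 13, 293 sold [LIFO — newest first]: 293 @ $10 = $2,930
Total COGS = $1,714 + $2,930 = $4,644
Ending inventory: 141 @ $5 + 10 @ $10 + 234 @ $11 = $3,379

COGS = $4,644; ending inventory = $3,379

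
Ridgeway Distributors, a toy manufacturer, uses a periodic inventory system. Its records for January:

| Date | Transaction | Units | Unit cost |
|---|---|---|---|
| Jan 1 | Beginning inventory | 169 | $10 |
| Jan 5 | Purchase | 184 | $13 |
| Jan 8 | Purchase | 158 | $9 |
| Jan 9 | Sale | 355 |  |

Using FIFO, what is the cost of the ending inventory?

Jan 9, 355 sold [FIFO — oldest first]: 169 @ $10 + 184 @ $13 + 2 @ $9 = $4,100
Ending inventory: 156 @ $9 = $1,404

Ending inventory = $1,404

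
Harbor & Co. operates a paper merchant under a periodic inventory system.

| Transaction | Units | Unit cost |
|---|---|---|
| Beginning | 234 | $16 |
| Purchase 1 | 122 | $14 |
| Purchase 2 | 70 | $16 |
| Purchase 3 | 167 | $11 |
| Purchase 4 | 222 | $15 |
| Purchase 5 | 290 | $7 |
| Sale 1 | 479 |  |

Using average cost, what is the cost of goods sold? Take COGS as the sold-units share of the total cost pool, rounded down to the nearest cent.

COGS = $5,968.64

Sale 1, sell 479: 479/1105 × $13,769.00 → $5,968.64
Ending inventory (cost pool remaining) = $7,800.36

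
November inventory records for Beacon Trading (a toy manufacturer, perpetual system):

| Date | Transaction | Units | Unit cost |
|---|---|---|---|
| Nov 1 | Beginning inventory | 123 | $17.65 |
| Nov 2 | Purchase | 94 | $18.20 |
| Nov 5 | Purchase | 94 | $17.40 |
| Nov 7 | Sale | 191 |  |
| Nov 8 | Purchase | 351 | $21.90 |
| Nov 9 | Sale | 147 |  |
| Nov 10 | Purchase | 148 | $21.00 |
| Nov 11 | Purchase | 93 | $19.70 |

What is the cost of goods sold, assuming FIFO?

Nov 7, 191 sold [FIFO — oldest first]: 123 @ $17.65 + 68 @ $18.20 = $3,408.55
Nov 9, 147 sold [FIFO — oldest first]: 26 @ $18.20 + 94 @ $17.40 + 27 @ $21.90 = $2,700.10
Total COGS = $3,408.55 + $2,700.10 = $6,108.65
Ending inventory: 324 @ $21.90 + 148 @ $21.00 + 93 @ $19.70 = $12,035.70

COGS = $6,108.65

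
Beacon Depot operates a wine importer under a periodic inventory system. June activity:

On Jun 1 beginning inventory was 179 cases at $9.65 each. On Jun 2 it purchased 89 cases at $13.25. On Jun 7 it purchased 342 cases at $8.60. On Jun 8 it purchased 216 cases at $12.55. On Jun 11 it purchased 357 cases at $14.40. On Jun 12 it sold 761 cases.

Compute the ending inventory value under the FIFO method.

Jun 12, 761 sold [FIFO — oldest first]: 179 @ $9.65 + 89 @ $13.25 + 342 @ $8.60 + 151 @ $12.55 = $7,742.85
Ending inventory: 65 @ $12.55 + 357 @ $14.40 = $5,956.55

Ending inventory = $5,956.55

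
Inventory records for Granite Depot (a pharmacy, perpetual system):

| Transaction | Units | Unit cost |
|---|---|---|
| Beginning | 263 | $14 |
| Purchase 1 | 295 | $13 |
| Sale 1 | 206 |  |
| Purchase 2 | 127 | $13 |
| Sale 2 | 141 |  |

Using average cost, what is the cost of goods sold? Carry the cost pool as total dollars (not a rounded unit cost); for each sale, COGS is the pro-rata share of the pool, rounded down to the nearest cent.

After Beginning: 263 on hand, pool $3,682.00 (≈ $14.0000 each)
After Purchase 1: 558 on hand, pool $7,517.00 (≈ $13.4713 each)
Sale 1, sell 206: 206/558 × $7,517.00 → $2,775.09
After Purchase 2: 479 on hand, pool $6,392.91 (≈ $13.3464 each)
Sale 2, sell 141: 141/479 × $6,392.91 → $1,881.83
Total COGS = $2,775.09 + $1,881.83 = $4,656.92
Ending inventory (cost pool remaining) = $4,511.08
Check: goods available $9,168.00 = COGS $4,656.92 + ending $4,511.08

COGS = $4,656.92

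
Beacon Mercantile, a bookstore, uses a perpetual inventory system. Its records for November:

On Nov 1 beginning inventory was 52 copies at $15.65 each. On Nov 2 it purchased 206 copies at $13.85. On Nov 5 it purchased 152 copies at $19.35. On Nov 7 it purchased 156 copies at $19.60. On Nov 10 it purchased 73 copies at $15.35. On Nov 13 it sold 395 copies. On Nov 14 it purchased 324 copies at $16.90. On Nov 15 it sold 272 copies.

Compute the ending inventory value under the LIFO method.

Ending inventory = $4,351.80

Nov 13, 395 sold [LIFO — newest first]: 73 @ $15.35 + 156 @ $19.60 + 152 @ $19.35 + 14 @ $13.85 = $7,313.25
Nov 15, 272 sold [LIFO — newest first]: 272 @ $16.90 = $4,596.80
Total COGS = $7,313.25 + $4,596.80 = $11,910.05
Ending inventory: 52 @ $15.65 + 192 @ $13.85 + 52 @ $16.90 = $4,351.80
Check: goods available $16,261.85 = COGS $11,910.05 + ending $4,351.80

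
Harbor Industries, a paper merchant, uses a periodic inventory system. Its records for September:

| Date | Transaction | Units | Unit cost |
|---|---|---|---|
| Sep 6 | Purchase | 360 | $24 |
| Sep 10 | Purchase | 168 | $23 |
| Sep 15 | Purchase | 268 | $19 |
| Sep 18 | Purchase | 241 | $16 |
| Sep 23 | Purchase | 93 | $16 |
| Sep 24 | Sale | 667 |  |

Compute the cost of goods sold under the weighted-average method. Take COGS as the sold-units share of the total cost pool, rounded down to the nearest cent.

Sep 24, sell 667: 667/1130 × $22,940.00 → $13,540.69
Ending inventory (cost pool remaining) = $9,399.31

COGS = $13,540.69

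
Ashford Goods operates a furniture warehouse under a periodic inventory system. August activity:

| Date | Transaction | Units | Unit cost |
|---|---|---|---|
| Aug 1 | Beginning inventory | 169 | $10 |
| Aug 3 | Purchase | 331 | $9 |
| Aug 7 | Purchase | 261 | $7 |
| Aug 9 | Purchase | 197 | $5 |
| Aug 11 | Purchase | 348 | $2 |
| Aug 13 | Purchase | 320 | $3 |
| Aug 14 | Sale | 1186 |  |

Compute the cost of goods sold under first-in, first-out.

Aug 14, 1186 sold [FIFO — oldest first]: 169 @ $10 + 331 @ $9 + 261 @ $7 + 197 @ $5 + 228 @ $2 = $7,937
Ending inventory: 120 @ $2 + 320 @ $3 = $1,200

COGS = $7,937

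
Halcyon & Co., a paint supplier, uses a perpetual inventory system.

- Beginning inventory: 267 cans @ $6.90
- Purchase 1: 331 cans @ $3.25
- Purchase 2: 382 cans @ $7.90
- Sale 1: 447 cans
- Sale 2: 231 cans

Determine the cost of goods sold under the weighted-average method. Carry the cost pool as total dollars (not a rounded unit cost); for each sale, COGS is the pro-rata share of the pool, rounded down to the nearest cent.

COGS = $4,106.63

After Beginning: 267 on hand, pool $1,842.30 (≈ $6.9000 each)
After Purchase 1: 598 on hand, pool $2,918.05 (≈ $4.8797 each)
After Purchase 2: 980 on hand, pool $5,935.85 (≈ $6.0570 each)
Sale 1, sell 447: 447/980 × $5,935.85 → $2,707.47
Sale 2, sell 231: 231/533 × $3,228.38 → $1,399.16
Total COGS = $2,707.47 + $1,399.16 = $4,106.63
Ending inventory (cost pool remaining) = $1,829.22
Check: goods available $5,935.85 = COGS $4,106.63 + ending $1,829.22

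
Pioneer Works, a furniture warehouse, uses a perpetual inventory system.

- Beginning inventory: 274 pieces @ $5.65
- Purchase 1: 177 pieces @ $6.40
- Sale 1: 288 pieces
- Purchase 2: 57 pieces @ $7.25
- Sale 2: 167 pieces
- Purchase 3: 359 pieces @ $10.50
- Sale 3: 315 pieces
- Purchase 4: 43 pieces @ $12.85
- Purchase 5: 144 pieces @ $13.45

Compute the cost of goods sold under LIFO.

Sale 1 (288) [LIFO — newest first]: 177 @ $6.40 + 111 @ $5.65 = $1,759.95
Sale 2 (167) [LIFO — newest first]: 57 @ $7.25 + 110 @ $5.65 = $1,034.75
Sale 3 (315) [LIFO — newest first]: 315 @ $10.50 = $3,307.50
Total COGS = $1,759.95 + $1,034.75 + $3,307.50 = $6,102.20
Ending inventory: 53 @ $5.65 + 44 @ $10.50 + 43 @ $12.85 + 144 @ $13.45 = $3,250.80

COGS = $6,102.20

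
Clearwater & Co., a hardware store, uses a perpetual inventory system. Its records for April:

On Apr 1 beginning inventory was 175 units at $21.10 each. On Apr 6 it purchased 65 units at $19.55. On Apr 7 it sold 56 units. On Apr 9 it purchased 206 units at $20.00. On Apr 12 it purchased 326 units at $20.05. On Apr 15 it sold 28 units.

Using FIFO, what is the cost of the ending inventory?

Ending inventory = $13,847.15

Apr 7, 56 sold [FIFO — oldest first]: 56 @ $21.10 = $1,181.60
Apr 15, 28 sold [FIFO — oldest first]: 28 @ $21.10 = $590.80
Total COGS = $1,181.60 + $590.80 = $1,772.40
Ending inventory: 91 @ $21.10 + 65 @ $19.55 + 206 @ $20.00 + 326 @ $20.05 = $13,847.15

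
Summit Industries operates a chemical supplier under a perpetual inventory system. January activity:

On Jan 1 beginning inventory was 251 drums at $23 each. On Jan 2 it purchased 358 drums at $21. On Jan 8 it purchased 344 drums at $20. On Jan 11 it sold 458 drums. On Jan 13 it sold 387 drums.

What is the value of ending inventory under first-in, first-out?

Ending inventory = $2,160

Jan 11, 458 sold [FIFO — oldest first]: 251 @ $23 + 207 @ $21 = $10,120
Jan 13, 387 sold [FIFO — oldest first]: 151 @ $21 + 236 @ $20 = $7,891
Total COGS = $10,120 + $7,891 = $18,011
Ending inventory: 108 @ $20 = $2,160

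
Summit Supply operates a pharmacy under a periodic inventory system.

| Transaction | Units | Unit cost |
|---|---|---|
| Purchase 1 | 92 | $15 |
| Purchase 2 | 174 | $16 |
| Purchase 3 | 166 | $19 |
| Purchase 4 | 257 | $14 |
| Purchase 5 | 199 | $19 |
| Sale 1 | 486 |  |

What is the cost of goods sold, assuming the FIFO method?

COGS = $8,074

Sale 1 (486) [FIFO — oldest first]: 92 @ $15 + 174 @ $16 + 166 @ $19 + 54 @ $14 = $8,074
Ending inventory: 203 @ $14 + 199 @ $19 = $6,623
Check: goods available $14,697 = COGS $8,074 + ending $6,623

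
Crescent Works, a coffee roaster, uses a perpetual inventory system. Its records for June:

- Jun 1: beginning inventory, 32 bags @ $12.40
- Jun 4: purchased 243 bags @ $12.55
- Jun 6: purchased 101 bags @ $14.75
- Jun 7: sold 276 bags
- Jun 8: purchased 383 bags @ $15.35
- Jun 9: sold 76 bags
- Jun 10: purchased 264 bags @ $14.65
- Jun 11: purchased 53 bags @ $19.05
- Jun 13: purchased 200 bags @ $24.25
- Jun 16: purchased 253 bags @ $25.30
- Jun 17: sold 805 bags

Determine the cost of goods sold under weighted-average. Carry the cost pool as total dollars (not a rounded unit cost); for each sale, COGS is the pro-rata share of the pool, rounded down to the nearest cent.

After Jun 1: 32 on hand, pool $396.80 (≈ $12.4000 each)
After Jun 4: 275 on hand, pool $3,446.45 (≈ $12.5325 each)
After Jun 6: 376 on hand, pool $4,936.20 (≈ $13.1282 each)
Jun 7, sell 276: 276/376 × $4,936.20 → $3,623.38
After Jun 8: 483 on hand, pool $7,191.87 (≈ $14.8900 each)
Jun 9, sell 76: 76/483 × $7,191.87 → $1,131.64
After Jun 10: 671 on hand, pool $9,927.83 (≈ $14.7956 each)
After Jun 11: 724 on hand, pool $10,937.48 (≈ $15.1070 each)
After Jun 13: 924 on hand, pool $15,787.48 (≈ $17.0860 each)
After Jun 16: 1177 on hand, pool $22,188.38 (≈ $18.8516 each)
Jun 17, sell 805: 805/1177 × $22,188.38 → $15,175.57
Total COGS = $3,623.38 + $1,131.64 + $15,175.57 = $19,930.59
Ending inventory (cost pool remaining) = $7,012.81

COGS = $19,930.59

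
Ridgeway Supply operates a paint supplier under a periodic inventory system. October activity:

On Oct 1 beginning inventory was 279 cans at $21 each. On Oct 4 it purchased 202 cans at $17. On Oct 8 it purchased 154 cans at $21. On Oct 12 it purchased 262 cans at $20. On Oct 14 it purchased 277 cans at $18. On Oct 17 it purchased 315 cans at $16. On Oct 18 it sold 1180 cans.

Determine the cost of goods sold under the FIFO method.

Oct 18, 1180 sold [FIFO — oldest first]: 279 @ $21 + 202 @ $17 + 154 @ $21 + 262 @ $20 + 277 @ $18 + 6 @ $16 = $22,849
Ending inventory: 309 @ $16 = $4,944

COGS = $22,849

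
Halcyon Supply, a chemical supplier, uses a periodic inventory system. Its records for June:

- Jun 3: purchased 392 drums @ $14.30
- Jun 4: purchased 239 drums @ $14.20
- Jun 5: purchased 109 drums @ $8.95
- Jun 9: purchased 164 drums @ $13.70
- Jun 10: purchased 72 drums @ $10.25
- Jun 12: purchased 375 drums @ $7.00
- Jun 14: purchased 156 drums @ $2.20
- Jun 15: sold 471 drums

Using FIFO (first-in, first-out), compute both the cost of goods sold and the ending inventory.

Jun 15, 471 sold [FIFO — oldest first]: 392 @ $14.30 + 79 @ $14.20 = $6,727.40
Ending inventory: 160 @ $14.20 + 109 @ $8.95 + 164 @ $13.70 + 72 @ $10.25 + 375 @ $7.00 + 156 @ $2.20 = $9,200.55
Check: goods available $15,927.95 = COGS $6,727.40 + ending $9,200.55

COGS = $6,727.40; ending inventory = $9,200.55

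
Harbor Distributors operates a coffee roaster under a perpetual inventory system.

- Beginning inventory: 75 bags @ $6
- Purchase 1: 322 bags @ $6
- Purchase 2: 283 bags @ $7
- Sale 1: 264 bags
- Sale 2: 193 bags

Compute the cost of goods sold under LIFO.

Sale 1 (264) [LIFO — newest first]: 264 @ $7 = $1,848
Sale 2 (193) [LIFO — newest first]: 19 @ $7 + 174 @ $6 = $1,177
Total COGS = $1,848 + $1,177 = $3,025
Ending inventory: 75 @ $6 + 148 @ $6 = $1,338
Check: goods available $4,363 = COGS $3,025 + ending $1,338

COGS = $3,025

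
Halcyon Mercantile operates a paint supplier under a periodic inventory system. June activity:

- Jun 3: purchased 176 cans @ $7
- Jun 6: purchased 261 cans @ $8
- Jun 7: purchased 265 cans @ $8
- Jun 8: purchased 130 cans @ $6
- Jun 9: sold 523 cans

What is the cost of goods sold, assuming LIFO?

Jun 9, 523 sold [LIFO — newest first]: 130 @ $6 + 265 @ $8 + 128 @ $8 = $3,924
Ending inventory: 176 @ $7 + 133 @ $8 = $2,296

COGS = $3,924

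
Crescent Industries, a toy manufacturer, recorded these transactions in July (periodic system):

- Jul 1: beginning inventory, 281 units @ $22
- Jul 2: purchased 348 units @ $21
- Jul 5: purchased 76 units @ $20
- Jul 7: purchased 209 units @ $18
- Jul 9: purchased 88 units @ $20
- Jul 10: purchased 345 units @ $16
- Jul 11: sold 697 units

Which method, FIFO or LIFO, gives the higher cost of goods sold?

FIFO

FIFO COGS: 281 @ $22 + 348 @ $21 + 68 @ $20 = $14,850
LIFO COGS: 345 @ $16 + 88 @ $20 + 209 @ $18 + 55 @ $20 = $12,142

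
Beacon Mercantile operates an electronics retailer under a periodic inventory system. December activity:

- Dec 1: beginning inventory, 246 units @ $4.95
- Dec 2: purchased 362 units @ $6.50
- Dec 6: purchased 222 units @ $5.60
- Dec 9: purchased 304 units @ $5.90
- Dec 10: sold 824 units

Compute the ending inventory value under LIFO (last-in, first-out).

Dec 10, 824 sold [LIFO — newest first]: 304 @ $5.90 + 222 @ $5.60 + 298 @ $6.50 = $4,973.80
Ending inventory: 246 @ $4.95 + 64 @ $6.50 = $1,633.70

Ending inventory = $1,633.70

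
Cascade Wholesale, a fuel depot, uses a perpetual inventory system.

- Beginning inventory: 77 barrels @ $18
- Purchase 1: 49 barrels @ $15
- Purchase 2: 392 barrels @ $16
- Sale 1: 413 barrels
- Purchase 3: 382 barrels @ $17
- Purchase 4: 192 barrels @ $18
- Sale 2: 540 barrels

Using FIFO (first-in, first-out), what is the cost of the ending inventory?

Sale 1 (413) [FIFO — oldest first]: 77 @ $18 + 49 @ $15 + 287 @ $16 = $6,713
Sale 2 (540) [FIFO — oldest first]: 105 @ $16 + 382 @ $17 + 53 @ $18 = $9,128
Total COGS = $6,713 + $9,128 = $15,841
Ending inventory: 139 @ $18 = $2,502

Ending inventory = $2,502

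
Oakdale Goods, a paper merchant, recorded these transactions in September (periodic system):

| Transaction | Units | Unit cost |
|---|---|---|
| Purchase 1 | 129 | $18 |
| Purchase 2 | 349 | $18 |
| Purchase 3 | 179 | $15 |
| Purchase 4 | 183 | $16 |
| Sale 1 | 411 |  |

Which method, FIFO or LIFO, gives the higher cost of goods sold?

FIFO

FIFO COGS: 129 @ $18 + 282 @ $18 = $7,398
LIFO COGS: 183 @ $16 + 179 @ $15 + 49 @ $18 = $6,495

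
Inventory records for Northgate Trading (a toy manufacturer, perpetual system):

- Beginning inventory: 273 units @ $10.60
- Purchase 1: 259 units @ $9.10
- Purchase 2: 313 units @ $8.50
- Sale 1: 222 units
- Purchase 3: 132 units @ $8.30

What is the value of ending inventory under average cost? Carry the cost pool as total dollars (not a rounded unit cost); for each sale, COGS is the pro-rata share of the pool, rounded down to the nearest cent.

After Beginning: 273 on hand, pool $2,893.80 (≈ $10.6000 each)
After Purchase 1: 532 on hand, pool $5,250.70 (≈ $9.8697 each)
After Purchase 2: 845 on hand, pool $7,911.20 (≈ $9.3624 each)
Sale 1, sell 222: 222/845 × $7,911.20 → $2,078.44
After Purchase 3: 755 on hand, pool $6,928.36 (≈ $9.1766 each)
Ending inventory (cost pool remaining) = $6,928.36
Check: goods available $9,006.80 = COGS $2,078.44 + ending $6,928.36

Ending inventory = $6,928.36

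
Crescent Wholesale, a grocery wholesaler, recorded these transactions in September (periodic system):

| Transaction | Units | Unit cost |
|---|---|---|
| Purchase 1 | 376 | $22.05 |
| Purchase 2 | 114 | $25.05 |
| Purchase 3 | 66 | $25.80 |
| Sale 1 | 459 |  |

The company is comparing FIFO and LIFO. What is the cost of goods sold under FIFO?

COGS = $10,369.95

FIFO COGS: 376 @ $22.05 + 83 @ $25.05 = $10,369.95
LIFO COGS: 66 @ $25.80 + 114 @ $25.05 + 279 @ $22.05 = $10,710.45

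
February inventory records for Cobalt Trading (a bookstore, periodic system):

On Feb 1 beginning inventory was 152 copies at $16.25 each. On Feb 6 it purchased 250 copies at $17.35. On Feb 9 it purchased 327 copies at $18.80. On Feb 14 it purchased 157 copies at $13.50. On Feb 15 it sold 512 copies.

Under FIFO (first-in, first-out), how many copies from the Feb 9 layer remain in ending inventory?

Feb 15, 512 sold [FIFO — oldest first]: 152 @ $16.25 + 250 @ $17.35 + 110 @ $18.80 = $8,875.50
Ending inventory: 217 @ $18.80 + 157 @ $13.50 = $6,199.10

217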